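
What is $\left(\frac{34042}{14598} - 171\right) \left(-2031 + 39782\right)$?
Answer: $- \frac{46475558108}{7299} \approx -6.3674 \cdot 10^{6}$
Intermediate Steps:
$\left(\frac{34042}{14598} - 171\right) \left(-2031 + 39782\right) = \left(34042 \cdot \frac{1}{14598} - 171\right) 37751 = \left(\frac{17021}{7299} - 171\right) 37751 = \left(- \frac{1231108}{7299}\right) 37751 = - \frac{46475558108}{7299}$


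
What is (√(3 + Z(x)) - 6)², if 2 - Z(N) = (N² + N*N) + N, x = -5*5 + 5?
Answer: (6 - 5*I*√31)² ≈ -739.0 - 334.07*I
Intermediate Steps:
x = -20 (x = -25 + 5 = -20)
Z(N) = 2 - N - 2*N² (Z(N) = 2 - ((N² + N*N) + N) = 2 - ((N² + N²) + N) = 2 - (2*N² + N) = 2 - (N + 2*N²) = 2 + (-N - 2*N²) = 2 - N - 2*N²)
(√(3 + Z(x)) - 6)² = (√(3 + (2 - 1*(-20) - 2*(-20)²)) - 6)² = (√(3 + (2 + 20 - 2*400)) - 6)² = (√(3 + (2 + 20 - 800)) - 6)² = (√(3 - 778) - 6)² = (√(-775) - 6)² = (5*I*√31 - 6)² = (-6 + 5*I*√31)²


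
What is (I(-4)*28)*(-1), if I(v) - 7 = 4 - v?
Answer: -420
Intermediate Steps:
I(v) = 11 - v (I(v) = 7 + (4 - v) = 11 - v)
(I(-4)*28)*(-1) = ((11 - 1*(-4))*28)*(-1) = ((11 + 4)*28)*(-1) = (15*28)*(-1) = 420*(-1) = -420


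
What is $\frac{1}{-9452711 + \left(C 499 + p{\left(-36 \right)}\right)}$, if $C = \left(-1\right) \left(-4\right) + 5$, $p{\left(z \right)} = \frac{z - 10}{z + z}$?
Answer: $- \frac{36}{340135897} \approx -1.0584 \cdot 10^{-7}$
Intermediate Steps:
$p{\left(z \right)} = \frac{-10 + z}{2 z}$
$C = 9$ ($C = 4 + 5 = 9$)
$\frac{1}{-9452711 + \left(C 499 + p{\left(-36 \right)}\right)} = \frac{1}{-9452711 + \left(9 \cdot 499 + \frac{-10 - 36}{2 \left(-36\right)}\right)} = \frac{1}{-9452711 + \left(4491 + \frac{1}{2} \left(- \frac{1}{36}\right) \left(-46\right)\right)} = \frac{1}{-9452711 + \left(4491 + \frac{23}{36}\right)} = \frac{1}{-9452711 + \frac{161699}{36}} = \frac{1}{- \frac{340135897}{36}} = - \frac{36}{340135897}$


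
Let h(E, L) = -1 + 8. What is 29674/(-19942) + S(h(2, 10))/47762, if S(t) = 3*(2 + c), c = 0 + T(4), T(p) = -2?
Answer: -14837/9971 ≈ -1.4880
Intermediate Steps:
c = -2 (c = 0 - 2 = -2)
h(E, L) = 7
S(t) = 0 (S(t) = 3*(2 - 2) = 3*0 = 0)
29674/(-19942) + S(h(2, 10))/47762 = 29674/(-19942) + 0/47762 = 29674*(-1/19942) + 0*(1/47762) = -14837/9971 + 0 = -14837/9971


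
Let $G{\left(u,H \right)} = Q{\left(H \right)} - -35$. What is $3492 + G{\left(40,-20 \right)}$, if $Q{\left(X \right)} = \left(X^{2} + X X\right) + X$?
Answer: $4307$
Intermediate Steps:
$Q{\left(X \right)} = X + 2 X^{2}$ ($Q{\left(X \right)} = \left(X^{2} + X^{2}\right) + X = 2 X^{2} + X = X + 2 X^{2}$)
$G{\left(u,H \right)} = 35 + H \left(1 + 2 H\right)$ ($G{\left(u,H \right)} = H \left(1 + 2 H\right) - -35 = H \left(1 + 2 H\right) + 35 = 35 + H \left(1 + 2 H\right)$)
$3492 + G{\left(40,-20 \right)} = 3492 - \left(-35 + 20 \left(1 + 2 \left(-20\right)\right)\right) = 3492 - \left(-35 + 20 \left(1 - 40\right)\right) = 3492 + \left(35 - -780\right) = 3492 + \left(35 + 780\right) = 3492 + 815 = 4307$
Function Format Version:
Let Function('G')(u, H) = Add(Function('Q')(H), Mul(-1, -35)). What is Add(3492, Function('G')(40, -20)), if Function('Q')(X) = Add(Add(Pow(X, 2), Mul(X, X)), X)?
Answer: 4307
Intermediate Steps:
Function('Q')(X) = Add(X, Mul(2, Pow(X, 2))) (Function('Q')(X) = Add(Add(Pow(X, 2), Pow(X, 2)), X) = Add(Mul(2, Pow(X, 2)), X) = Add(X, Mul(2, Pow(X, 2))))
Function('G')(u, H) = Add(35, Mul(H, Add(1, Mul(2, H)))) (Function('G')(u, H) = Add(Mul(H, Add(1, Mul(2, H))), Mul(-1, -35)) = Add(Mul(H, Add(1, Mul(2, H))), 35) = Add(35, Mul(H, Add(1, Mul(2, H)))))
Add(3492, Function('G')(40, -20)) = Add(3492, Add(35, Mul(-20, Add(1, Mul(2, -20))))) = Add(3492, Add(35, Mul(-20, Add(1, -40)))) = Add(3492, Add(35, Mul(-20, -39))) = Add(3492, Add(35, 780)) = Add(3492, 815) = 4307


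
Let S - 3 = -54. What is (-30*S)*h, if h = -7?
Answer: -10710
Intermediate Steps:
S = -51 (S = 3 - 54 = -51)
(-30*S)*h = -30*(-51)*(-7) = 1530*(-7) = -10710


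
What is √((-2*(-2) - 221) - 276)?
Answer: I*√493 ≈ 22.204*I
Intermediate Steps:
√((-2*(-2) - 221) - 276) = √((4 - 221) - 276) = √(-217 - 276) = √(-493) = I*√493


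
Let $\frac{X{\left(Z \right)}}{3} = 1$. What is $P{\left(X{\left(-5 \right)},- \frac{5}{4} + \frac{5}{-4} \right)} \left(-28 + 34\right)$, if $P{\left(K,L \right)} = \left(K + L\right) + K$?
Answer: $21$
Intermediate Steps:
$X{\left(Z \right)} = 3$ ($X{\left(Z \right)} = 3 \cdot 1 = 3$)
$P{\left(K,L \right)} = L + 2 K$
$P{\left(X{\left(-5 \right)},- \frac{5}{4} + \frac{5}{-4} \right)} \left(-28 + 34\right) = \left(\left(- \frac{5}{4} + \frac{5}{-4}\right) + 2 \cdot 3\right) \left(-28 + 34\right) = \left(\left(\left(-5\right) \frac{1}{4} + 5 \left(- \frac{1}{4}\right)\right) + 6\right) 6 = \left(\left(- \frac{5}{4} - \frac{5}{4}\right) + 6\right) 6 = \left(- \frac{5}{2} + 6\right) 6 = \frac{7}{2} \cdot 6 = 21$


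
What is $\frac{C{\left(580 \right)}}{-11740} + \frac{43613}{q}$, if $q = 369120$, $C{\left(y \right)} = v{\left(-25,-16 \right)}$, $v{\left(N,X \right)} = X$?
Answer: $\frac{25896127}{216673440} \approx 0.11952$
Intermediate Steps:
$C{\left(y \right)} = -16$
$\frac{C{\left(580 \right)}}{-11740} + \frac{43613}{q} = - \frac{16}{-11740} + \frac{43613}{369120} = \left(-16\right) \left(- \frac{1}{11740}\right) + 43613 \cdot \frac{1}{369120} = \frac{4}{2935} + \frac{43613}{369120} = \frac{25896127}{216673440}$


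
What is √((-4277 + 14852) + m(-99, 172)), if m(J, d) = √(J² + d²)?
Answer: √(10575 + √39385) ≈ 103.80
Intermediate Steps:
√((-4277 + 14852) + m(-99, 172)) = √((-4277 + 14852) + √((-99)² + 172²)) = √(10575 + √(9801 + 29584)) = √(10575 + √39385)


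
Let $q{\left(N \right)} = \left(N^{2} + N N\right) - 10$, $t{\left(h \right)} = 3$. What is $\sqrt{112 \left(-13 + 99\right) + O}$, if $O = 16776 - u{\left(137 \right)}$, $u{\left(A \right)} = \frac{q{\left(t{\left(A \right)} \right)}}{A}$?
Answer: $\frac{4 \sqrt{30978166}}{137} \approx 162.51$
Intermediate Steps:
$q{\left(N \right)} = -10 + 2 N^{2}$ ($q{\left(N \right)} = \left(N^{2} + N^{2}\right) - 10 = 2 N^{2} - 10 = -10 + 2 N^{2}$)
$u{\left(A \right)} = \frac{8}{A}$ ($u{\left(A \right)} = \frac{-10 + 2 \cdot 3^{2}}{A} = \frac{-10 + 2 \cdot 9}{A} = \frac{-10 + 18}{A} = \frac{8}{A}$)
$O = \frac{2298304}{137}$ ($O = 16776 - \frac{8}{137} = \frac{2298304}{137} \approx 16776.0$)
$\sqrt{112 \left(-13 + 99\right) + O} = \sqrt{112 \left(-13 + 99\right) + \frac{2298304}{137}} = \sqrt{112 \cdot 86 + \frac{2298304}{137}} = \sqrt{9632 + \frac{2298304}{137}} = \sqrt{\frac{3617888}{137}} = \frac{4 \sqrt{30978166}}{137}$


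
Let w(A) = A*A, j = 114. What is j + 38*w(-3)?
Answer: 456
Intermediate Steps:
w(A) = A**2
j + 38*w(-3) = 114 + 38*(-3)**2 = 114 + 38*9 = 114 + 342 = 456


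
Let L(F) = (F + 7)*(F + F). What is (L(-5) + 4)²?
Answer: 256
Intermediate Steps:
L(F) = 2*F*(7 + F) (L(F) = (7 + F)*(2*F) = 2*F*(7 + F))
(L(-5) + 4)² = (2*(-5)*(7 - 5) + 4)² = (2*(-5)*2 + 4)² = (-20 + 4)² = (-16)² = 256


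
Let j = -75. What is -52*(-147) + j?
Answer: 7569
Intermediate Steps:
-52*(-147) + j = -52*(-147) - 75 = 7644 - 75 = 7569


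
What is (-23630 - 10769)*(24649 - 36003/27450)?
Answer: -7757880879251/9150 ≈ -8.4786e+8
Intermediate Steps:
(-23630 - 10769)*(24649 - 36003/27450) = -34399*(24649 - 36003*1/27450) = -34399*(24649 - 12001/9150) = -34399*225526349/9150 = -7757880879251/9150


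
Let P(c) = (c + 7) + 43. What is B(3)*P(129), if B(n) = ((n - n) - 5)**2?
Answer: 4475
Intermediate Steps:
B(n) = 25 (B(n) = (0 - 5)**2 = (-5)**2 = 25)
P(c) = 50 + c (P(c) = (7 + c) + 43 = 50 + c)
B(3)*P(129) = 25*(50 + 129) = 25*179 = 4475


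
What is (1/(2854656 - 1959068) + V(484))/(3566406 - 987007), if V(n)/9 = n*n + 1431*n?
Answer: 7470762243121/2310078791612 ≈ 3.2340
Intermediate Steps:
V(n) = 9*n² + 12879*n (V(n) = 9*(n*n + 1431*n) = 9*(n² + 1431*n) = 9*n² + 12879*n)
(1/(2854656 - 1959068) + V(484))/(3566406 - 987007) = (1/(2854656 - 1959068) + 9*484*(1431 + 484))/(3566406 - 987007) = (1/895588 + 9*484*1915)/2579399 = (1/895588 + 8341740)*(1/2579399) = (7470762243121/895588)*(1/2579399) = 7470762243121/2310078791612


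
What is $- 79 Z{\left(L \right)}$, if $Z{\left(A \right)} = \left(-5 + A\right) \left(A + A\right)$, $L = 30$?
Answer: $-118500$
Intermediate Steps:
$Z{\left(A \right)} = 2 A \left(-5 + A\right)$ ($Z{\left(A \right)} = \left(-5 + A\right) 2 A = 2 A \left(-5 + A\right)$)
$- 79 Z{\left(L \right)} = - 79 \cdot 2 \cdot 30 \left(-5 + 30\right) = - 79 \cdot 2 \cdot 30 \cdot 25 = - 79 \cdot 1500 = \left(-1\right) 118500 = -118500$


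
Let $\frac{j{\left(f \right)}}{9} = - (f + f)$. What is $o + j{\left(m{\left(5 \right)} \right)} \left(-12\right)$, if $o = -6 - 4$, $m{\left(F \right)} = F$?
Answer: $1070$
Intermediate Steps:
$o = -10$
$j{\left(f \right)} = - 18 f$ ($j{\left(f \right)} = 9 \left(- (f + f)\right) = 9 \left(- 2 f\right) = - 18 f$)
$o + j{\left(m{\left(5 \right)} \right)} \left(-12\right) = -10 + \left(-18\right) 5 \left(-12\right) = -10 - -1080 = -10 + 1080 = 1070$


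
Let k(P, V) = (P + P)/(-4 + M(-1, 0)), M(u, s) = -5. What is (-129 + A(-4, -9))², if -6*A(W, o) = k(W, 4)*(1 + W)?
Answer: 1338649/81 ≈ 16527.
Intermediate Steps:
k(P, V) = -2*P/9 (k(P, V) = (P + P)/(-4 - 5) = (2*P)/(-9) = (2*P)*(-⅑) = -2*P/9)
A(W, o) = W*(1 + W)/27 (A(W, o) = -(-2*W/9)*(1 + W)/6 = -(-1)*W*(1 + W)/27 = W*(1 + W)/27)
(-129 + A(-4, -9))² = (-129 + (1/27)*(-4)*(1 - 4))² = (-129 + (1/27)*(-4)*(-3))² = (-129 + 4/9)² = (-1157/9)² = 1338649/81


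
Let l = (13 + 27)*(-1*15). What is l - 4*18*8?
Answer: -1176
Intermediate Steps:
l = -600 (l = 40*(-15) = -600)
l - 4*18*8 = -600 - 4*18*8 = -600 - 72*8 = -600 - 576 = -1176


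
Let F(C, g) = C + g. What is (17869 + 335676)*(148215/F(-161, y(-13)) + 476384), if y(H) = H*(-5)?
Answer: 5372074910235/32 ≈ 1.6788e+11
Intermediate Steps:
y(H) = -5*H
(17869 + 335676)*(148215/F(-161, y(-13)) + 476384) = (17869 + 335676)*(148215/(-161 - 5*(-13)) + 476384) = 353545*(148215/(-161 + 65) + 476384) = 353545*(148215/(-96) + 476384) = 353545*(148215*(-1/96) + 476384) = 353545*(-49405/32 + 476384) = 353545*(15194883/32) = 5372074910235/32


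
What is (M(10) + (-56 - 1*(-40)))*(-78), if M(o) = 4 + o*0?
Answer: 936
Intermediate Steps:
M(o) = 4 (M(o) = 4 + 0 = 4)
(M(10) + (-56 - 1*(-40)))*(-78) = (4 + (-56 - 1*(-40)))*(-78) = (4 + (-56 + 40))*(-78) = (4 - 16)*(-78) = -12*(-78) = 936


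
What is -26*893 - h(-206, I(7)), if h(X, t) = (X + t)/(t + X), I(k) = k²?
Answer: -23219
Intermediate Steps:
h(X, t) = 1 (h(X, t) = (X + t)/(X + t) = 1)
-26*893 - h(-206, I(7)) = -26*893 - 1*1 = -23218 - 1 = -23219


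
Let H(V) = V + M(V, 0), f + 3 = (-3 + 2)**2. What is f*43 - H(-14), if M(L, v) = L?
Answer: -58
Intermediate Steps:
f = -2 (f = -3 + (-3 + 2)**2 = -3 + (-1)**2 = -3 + 1 = -2)
H(V) = 2*V (H(V) = V + V = 2*V)
f*43 - H(-14) = -2*43 - 2*(-14) = -86 - 1*(-28) = -86 + 28 = -58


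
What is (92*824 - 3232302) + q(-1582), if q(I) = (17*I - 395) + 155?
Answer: -3183628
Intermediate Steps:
q(I) = -240 + 17*I (q(I) = (-395 + 17*I) + 155 = -240 + 17*I)
(92*824 - 3232302) + q(-1582) = (92*824 - 3232302) + (-240 + 17*(-1582)) = (75808 - 3232302) + (-240 - 26894) = -3156494 - 27134 = -3183628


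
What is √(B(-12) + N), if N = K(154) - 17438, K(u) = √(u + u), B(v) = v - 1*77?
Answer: √(-17527 + 2*√77) ≈ 132.32*I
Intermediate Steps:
B(v) = -77 + v (B(v) = v - 77 = -77 + v)
K(u) = √2*√u (K(u) = √(2*u) = √2*√u)
N = -17438 + 2*√77 (N = √2*√154 - 17438 = 2*√77 - 17438 = -17438 + 2*√77 ≈ -17420.)
√(B(-12) + N) = √((-77 - 12) + (-17438 + 2*√77)) = √(-89 + (-17438 + 2*√77)) = √(-17527 + 2*√77)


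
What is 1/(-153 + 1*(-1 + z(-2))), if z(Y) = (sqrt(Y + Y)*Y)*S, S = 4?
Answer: -77/11986 + 4*I/5993 ≈ -0.0064242 + 0.00066745*I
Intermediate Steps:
z(Y) = 4*sqrt(2)*Y**(3/2) (z(Y) = (sqrt(Y + Y)*Y)*4 = (sqrt(2*Y)*Y)*4 = ((sqrt(2)*sqrt(Y))*Y)*4 = (sqrt(2)*Y**(3/2))*4 = 4*sqrt(2)*Y**(3/2))
1/(-153 + 1*(-1 + z(-2))) = 1/(-153 + 1*(-1 + 4*sqrt(2)*(-2)**(3/2))) = 1/(-153 + 1*(-1 + 4*sqrt(2)*(-2*I*sqrt(2)))) = 1/(-153 + 1*(-1 - 16*I)) = 1/(-153 + (-1 - 16*I)) = 1/(-154 - 16*I) = (-154 + 16*I)/23972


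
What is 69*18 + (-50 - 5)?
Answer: 1187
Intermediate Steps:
69*18 + (-50 - 5) = 1242 - 55 = 1187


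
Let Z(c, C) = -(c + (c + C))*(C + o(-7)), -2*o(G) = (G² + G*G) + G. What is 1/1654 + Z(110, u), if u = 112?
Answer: -36517011/1654 ≈ -22078.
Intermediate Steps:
o(G) = -G² - G/2 (o(G) = -((G² + G*G) + G)/2 = -((G² + G²) + G)/2 = -(2*G² + G)/2 = -(G + 2*G²)/2 = -G² - G/2)
Z(c, C) = -(-91/2 + C)*(C + 2*c) (Z(c, C) = -(c + (c + C))*(C - 1*(-7)*(½ - 7)) = -(c + (C + c))*(C - 1*(-7)*(-13/2)) = -(C + 2*c)*(C - 91/2) = -(C + 2*c)*(-91/2 + C) = -(-91/2 + C)*(C + 2*c))
1/1654 + Z(110, u) = 1/1654 + (-1*112² + 91*110 + (91/2)*112 - 2*112*110) = 1/1654 + (-1*12544 + 10010 + 5096 - 24640) = 1/1654 + (-12544 + 10010 + 5096 - 24640) = 1/1654 - 22078 = -36517011/1654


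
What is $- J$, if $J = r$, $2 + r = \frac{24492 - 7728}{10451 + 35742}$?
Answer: $\frac{75622}{46193} \approx 1.6371$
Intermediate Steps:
$r = - \frac{75622}{46193}$ ($r = -2 + \frac{24492 - 7728}{10451 + 35742} = -2 + \frac{16764}{46193} = - \frac{75622}{46193} \approx -1.6371$)
$J = - \frac{75622}{46193} \approx -1.6371$
$- J = \left(-1\right) \left(- \frac{75622}{46193}\right) = \frac{75622}{46193}$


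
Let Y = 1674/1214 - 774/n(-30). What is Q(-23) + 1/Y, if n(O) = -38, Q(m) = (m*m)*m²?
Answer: 70187492425/250812 ≈ 2.7984e+5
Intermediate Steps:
Q(m) = m⁴ (Q(m) = m²*m² = m⁴)
Y = 250812/11533 (Y = 1674/1214 - 774/(-38) = 1674*(1/1214) - 774*(-1/38) = 837/607 + 387/19 = 250812/11533 ≈ 21.747)
Q(-23) + 1/Y = (-23)⁴ + 1/(250812/11533) = 279841 + 11533/250812 = 70187492425/250812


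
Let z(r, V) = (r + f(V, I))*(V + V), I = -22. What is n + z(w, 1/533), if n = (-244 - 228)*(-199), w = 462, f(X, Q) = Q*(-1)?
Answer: 50064592/533 ≈ 93930.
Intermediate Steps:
f(X, Q) = -Q
n = 93928 (n = -472*(-199) = 93928)
z(r, V) = 2*V*(22 + r) (z(r, V) = (r - 1*(-22))*(V + V) = (r + 22)*(2*V) = (22 + r)*(2*V) = 2*V*(22 + r))
n + z(w, 1/533) = 93928 + 2*(22 + 462)/533 = 93928 + 2*(1/533)*484 = 93928 + 968/533 = 50064592/533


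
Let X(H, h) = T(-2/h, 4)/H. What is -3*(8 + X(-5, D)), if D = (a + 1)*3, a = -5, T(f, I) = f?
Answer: -239/10 ≈ -23.900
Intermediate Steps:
D = -12 (D = (-5 + 1)*3 = -4*3 = -12)
X(H, h) = -2/(H*h) (X(H, h) = (-2/h)/H = -2/(H*h))
-3*(8 + X(-5, D)) = -3*(8 - 2/(-5*(-12))) = -3*(8 - 2*(-⅕)*(-1/12)) = -3*(8 - 1/30) = -3*239/30 = -239/10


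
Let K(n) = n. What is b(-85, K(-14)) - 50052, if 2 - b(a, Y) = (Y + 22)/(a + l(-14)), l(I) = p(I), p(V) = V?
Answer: -4954942/99 ≈ -50050.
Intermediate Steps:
l(I) = I
b(a, Y) = 2 - (22 + Y)/(-14 + a) (b(a, Y) = 2 - (Y + 22)/(a - 14) = 2 - (22 + Y)/(-14 + a))
b(-85, K(-14)) - 50052 = (-50 - 1*(-14) + 2*(-85))/(-14 - 85) - 50052 = (-50 + 14 - 170)/(-99) - 50052 = -1/99*(-206) - 50052 = 206/99 - 50052 = -4954942/99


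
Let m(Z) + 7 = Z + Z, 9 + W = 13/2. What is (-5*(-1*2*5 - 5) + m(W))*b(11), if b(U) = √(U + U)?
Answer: 63*√22 ≈ 295.50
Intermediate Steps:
W = -5/2 (W = -9 + 13/2 = -5/2 ≈ -2.5000)
m(Z) = -7 + 2*Z (m(Z) = -7 + (Z + Z) = -7 + 2*Z)
b(U) = √2*√U (b(U) = √(2*U) = √2*√U)
(-5*(-1*2*5 - 5) + m(W))*b(11) = (-5*(-1*2*5 - 5) + (-7 + 2*(-5/2)))*(√2*√11) = (-5*(-2*5 - 5) + (-7 - 5))*√22 = (-5*(-10 - 5) - 12)*√22 = (-5*(-15) - 12)*√22 = (75 - 12)*√22 = 63*√22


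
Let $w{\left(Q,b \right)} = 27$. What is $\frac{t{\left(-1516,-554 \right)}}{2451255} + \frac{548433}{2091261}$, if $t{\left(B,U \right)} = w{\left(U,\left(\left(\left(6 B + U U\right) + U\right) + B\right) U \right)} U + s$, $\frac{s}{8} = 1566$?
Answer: $\frac{29761497093}{113915866279} \approx 0.26126$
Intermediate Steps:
$s = 12528$ ($s = 8 \cdot 1566 = 12528$)
$t{\left(B,U \right)} = 12528 + 27 U$ ($t{\left(B,U \right)} = 27 U + 12528 = 12528 + 27 U$)
$\frac{t{\left(-1516,-554 \right)}}{2451255} + \frac{548433}{2091261} = \frac{12528 + 27 \left(-554\right)}{2451255} + \frac{548433}{2091261} = \left(12528 - 14958\right) \frac{1}{2451255} + 548433 \cdot \frac{1}{2091261} = \left(-2430\right) \frac{1}{2451255} + \frac{182811}{697087} = - \frac{162}{163417} + \frac{182811}{697087} = \frac{29761497093}{113915866279}$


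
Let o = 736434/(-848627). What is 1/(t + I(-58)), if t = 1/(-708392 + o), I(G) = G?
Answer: -601161314218/34867357073271 ≈ -0.017241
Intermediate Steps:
o = -736434/848627 (o = 736434*(-1/848627) = -736434/848627 ≈ -0.86779)
t = -848627/601161314218 (t = 1/(-708392 - 736434/848627) = 1/(-601161314218/848627) = -848627/601161314218 ≈ -1.4116e-6)
1/(t + I(-58)) = 1/(-848627/601161314218 - 58) = 1/(-34867357073271/601161314218) = -601161314218/34867357073271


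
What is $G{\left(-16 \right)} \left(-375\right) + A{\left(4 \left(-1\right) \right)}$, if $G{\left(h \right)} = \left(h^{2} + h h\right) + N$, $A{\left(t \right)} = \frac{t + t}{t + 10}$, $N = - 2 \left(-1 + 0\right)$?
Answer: $- \frac{578254}{3} \approx -1.9275 \cdot 10^{5}$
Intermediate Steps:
$N = 2$ ($N = \left(-2\right) \left(-1\right) = 2$)
$A{\left(t \right)} = \frac{2 t}{10 + t}$
$G{\left(h \right)} = 2 + 2 h^{2}$ ($G{\left(h \right)} = \left(h^{2} + h h\right) + 2 = \left(h^{2} + h^{2}\right) + 2 = 2 h^{2} + 2 = 2 + 2 h^{2}$)
$G{\left(-16 \right)} \left(-375\right) + A{\left(4 \left(-1\right) \right)} = \left(2 + 2 \left(-16\right)^{2}\right) \left(-375\right) + \frac{2 \cdot 4 \left(-1\right)}{10 + 4 \left(-1\right)} = \left(2 + 2 \cdot 256\right) \left(-375\right) + 2 \left(-4\right) \frac{1}{10 - 4} = \left(2 + 512\right) \left(-375\right) + 2 \left(-4\right) \frac{1}{6} = 514 \left(-375\right) + 2 \left(-4\right) \frac{1}{6} = -192750 - \frac{4}{3} = - \frac{578254}{3}$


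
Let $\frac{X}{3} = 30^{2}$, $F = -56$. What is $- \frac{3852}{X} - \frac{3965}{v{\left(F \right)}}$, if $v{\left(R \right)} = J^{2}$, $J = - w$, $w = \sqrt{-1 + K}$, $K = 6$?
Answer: $- \frac{59582}{75} \approx -794.43$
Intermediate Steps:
$X = 2700$ ($X = 3 \cdot 30^{2} = 3 \cdot 900 = 2700$)
$w = \sqrt{5}$ ($w = \sqrt{-1 + 6} = \sqrt{5} \approx 2.2361$)
$J = - \sqrt{5} \approx -2.2361$
$v{\left(R \right)} = 5$ ($v{\left(R \right)} = \left(- \sqrt{5}\right)^{2} = 5$)
$- \frac{3852}{X} - \frac{3965}{v{\left(F \right)}} = - \frac{3852}{2700} - \frac{3965}{5} = \left(-3852\right) \frac{1}{2700} - 793 = - \frac{107}{75} - 793 = - \frac{59582}{75}$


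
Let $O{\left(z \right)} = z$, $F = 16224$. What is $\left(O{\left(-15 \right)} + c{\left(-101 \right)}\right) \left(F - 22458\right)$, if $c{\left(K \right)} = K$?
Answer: $723144$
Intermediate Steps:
$\left(O{\left(-15 \right)} + c{\left(-101 \right)}\right) \left(F - 22458\right) = \left(-15 - 101\right) \left(16224 - 22458\right) = - 116 \left(16224 - 22458\right) = \left(-116\right) \left(-6234\right) = 723144$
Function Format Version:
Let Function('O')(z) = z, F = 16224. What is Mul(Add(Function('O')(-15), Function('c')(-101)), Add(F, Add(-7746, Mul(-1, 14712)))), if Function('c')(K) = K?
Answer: 723144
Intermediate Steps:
Mul(Add(Function('O')(-15), Function('c')(-101)), Add(F, Add(-7746, Mul(-1, 14712)))) = Mul(Add(-15, -101), Add(16224, Add(-7746, Mul(-1, 14712)))) = Mul(-116, Add(16224, Add(-7746, -14712))) = Mul(-116, Add(16224, -22458)) = Mul(-116, -6234) = 723144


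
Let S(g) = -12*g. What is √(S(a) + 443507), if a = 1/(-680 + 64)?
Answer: √10518212474/154 ≈ 665.96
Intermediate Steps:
a = -1/616 (a = 1/(-616) = -1/616 ≈ -0.0016234)
√(S(a) + 443507) = √(-12*(-1/616) + 443507) = √(3/154 + 443507) = √(68300081/154) = √10518212474/154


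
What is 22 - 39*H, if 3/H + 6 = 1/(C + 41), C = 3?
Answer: 10934/263 ≈ 41.574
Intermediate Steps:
H = -132/263 (H = 3/(-6 + 1/(3 + 41)) = 3/(-6 + 1/44) = 3/(-263/44) = 3*(-44/263) = -132/263 ≈ -0.50190)
22 - 39*H = 22 - 39*(-132/263) = 22 + 5148/263 = 10934/263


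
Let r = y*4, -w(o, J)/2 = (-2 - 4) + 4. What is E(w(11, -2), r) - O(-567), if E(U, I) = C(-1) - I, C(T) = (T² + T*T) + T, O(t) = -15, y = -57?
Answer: 244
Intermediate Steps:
C(T) = T + 2*T² (C(T) = (T² + T²) + T = 2*T² + T = T + 2*T²)
w(o, J) = 4 (w(o, J) = -2*((-2 - 4) + 4) = -2*(-6 + 4) = -2*(-2) = 4)
r = -228 (r = -57*4 = -228)
E(U, I) = 1 - I (E(U, I) = -(1 + 2*(-1)) - I = -(1 - 2) - I = -1*(-1) - I = 1 - I)
E(w(11, -2), r) - O(-567) = (1 - 1*(-228)) - 1*(-15) = (1 + 228) + 15 = 229 + 15 = 244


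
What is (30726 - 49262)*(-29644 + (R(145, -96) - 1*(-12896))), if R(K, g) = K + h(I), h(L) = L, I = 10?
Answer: 307567848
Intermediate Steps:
R(K, g) = 10 + K (R(K, g) = K + 10 = 10 + K)
(30726 - 49262)*(-29644 + (R(145, -96) - 1*(-12896))) = (30726 - 49262)*(-29644 + ((10 + 145) - 1*(-12896))) = -18536*(-29644 + (155 + 12896)) = -18536*(-29644 + 13051) = -18536*(-16593) = 307567848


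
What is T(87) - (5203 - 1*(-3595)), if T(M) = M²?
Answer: -1229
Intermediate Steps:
T(87) - (5203 - 1*(-3595)) = 87² - (5203 - 1*(-3595)) = 7569 - (5203 + 3595) = 7569 - 1*8798 = 7569 - 8798 = -1229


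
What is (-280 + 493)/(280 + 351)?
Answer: 213/631 ≈ 0.33756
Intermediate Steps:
(-280 + 493)/(280 + 351) = 213/631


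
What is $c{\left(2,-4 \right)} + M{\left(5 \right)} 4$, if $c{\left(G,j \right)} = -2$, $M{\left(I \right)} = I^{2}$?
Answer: $98$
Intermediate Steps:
$c{\left(2,-4 \right)} + M{\left(5 \right)} 4 = -2 + 5^{2} \cdot 4 = -2 + 25 \cdot 4 = -2 + 100 = 98$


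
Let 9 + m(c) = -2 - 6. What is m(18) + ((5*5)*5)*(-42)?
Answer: -5267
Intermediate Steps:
m(c) = -17 (m(c) = -9 + (-2 - 6) = -9 - 8 = -17)
m(18) + ((5*5)*5)*(-42) = -17 + ((5*5)*5)*(-42) = -17 + (25*5)*(-42) = -17 + 125*(-42) = -17 - 5250 = -5267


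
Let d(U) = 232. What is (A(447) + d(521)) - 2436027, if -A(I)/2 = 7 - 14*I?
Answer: -2423293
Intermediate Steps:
A(I) = -14 + 28*I (A(I) = -2*(7 - 14*I) = -14 + 28*I)
(A(447) + d(521)) - 2436027 = ((-14 + 28*447) + 232) - 2436027 = ((-14 + 12516) + 232) - 2436027 = (12502 + 232) - 2436027 = 12734 - 2436027 = -2423293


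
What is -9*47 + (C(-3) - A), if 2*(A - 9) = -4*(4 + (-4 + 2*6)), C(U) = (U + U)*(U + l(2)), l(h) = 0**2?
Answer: -390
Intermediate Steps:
l(h) = 0
C(U) = 2*U**2 (C(U) = (U + U)*(U + 0) = (2*U)*U = 2*U**2)
A = -15 (A = 9 + (-4*(4 + (-4 + 2*6)))/2 = 9 + (-4*(4 + (-4 + 12)))/2 = 9 + (-4*(4 + 8))/2 = 9 + (-4*12)/2 = 9 + (1/2)*(-48) = 9 - 24 = -15)
-9*47 + (C(-3) - A) = -9*47 + (2*(-3)**2 - 1*(-15)) = -423 + (2*9 + 15) = -423 + (18 + 15) = -423 + 33 = -390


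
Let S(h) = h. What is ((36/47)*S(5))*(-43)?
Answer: -7740/47 ≈ -164.68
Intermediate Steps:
((36/47)*S(5))*(-43) = ((36/47)*5)*(-43) = (180/47)*(-43) = -7740/47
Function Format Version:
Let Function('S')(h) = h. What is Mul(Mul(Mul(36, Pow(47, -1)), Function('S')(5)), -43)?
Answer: Rational(-7740, 47) ≈ -164.68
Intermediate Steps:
Mul(Mul(Mul(36, Pow(47, -1)), Function('S')(5)), -43) = Mul(Mul(Mul(36, Pow(47, -1)), 5), -43) = Mul(Mul(Mul(36, Rational(1, 47)), 5), -43) = Mul(Mul(Rational(36, 47), 5), -43) = Mul(Rational(180, 47), -43) = Rational(-7740, 47)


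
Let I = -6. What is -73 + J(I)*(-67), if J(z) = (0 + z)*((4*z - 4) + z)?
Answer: -13741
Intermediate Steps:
J(z) = z*(-4 + 5*z) (J(z) = z*((-4 + 4*z) + z) = z*(-4 + 5*z))
-73 + J(I)*(-67) = -73 - 6*(-4 + 5*(-6))*(-67) = -73 - 6*(-4 - 30)*(-67) = -73 - 6*(-34)*(-67) = -73 + 204*(-67) = -73 - 13668 = -13741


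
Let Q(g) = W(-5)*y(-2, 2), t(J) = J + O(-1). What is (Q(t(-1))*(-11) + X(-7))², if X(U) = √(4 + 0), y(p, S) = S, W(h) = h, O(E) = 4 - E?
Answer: 12544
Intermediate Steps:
t(J) = 5 + J (t(J) = J + (4 - 1*(-1)) = J + (4 + 1) = J + 5 = 5 + J)
Q(g) = -10 (Q(g) = -5*2 = -10)
X(U) = 2 (X(U) = √4 = 2)
(Q(t(-1))*(-11) + X(-7))² = (-10*(-11) + 2)² = (110 + 2)² = 112² = 12544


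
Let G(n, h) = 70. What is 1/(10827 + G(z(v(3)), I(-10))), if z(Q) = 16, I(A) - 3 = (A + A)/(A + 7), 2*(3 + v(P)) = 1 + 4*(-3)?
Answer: 1/10897 ≈ 9.1768e-5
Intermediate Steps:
v(P) = -17/2 (v(P) = -3 + (1 + 4*(-3))/2 = -3 + (1 - 12)/2 = -3 + (½)*(-11) = -3 - 11/2 = -17/2)
I(A) = 3 + 2*A/(7 + A) (I(A) = 3 + (A + A)/(A + 7) = 3 + (2*A)/(7 + A) = 3 + 2*A/(7 + A))
1/(10827 + G(z(v(3)), I(-10))) = 1/(10827 + 70) = 1/10897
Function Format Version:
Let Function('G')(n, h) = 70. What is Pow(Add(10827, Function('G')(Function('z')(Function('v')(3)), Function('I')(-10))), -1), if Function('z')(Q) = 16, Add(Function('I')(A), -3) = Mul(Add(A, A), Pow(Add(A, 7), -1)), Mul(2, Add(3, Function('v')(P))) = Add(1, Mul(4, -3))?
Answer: Rational(1, 10897) ≈ 9.1768e-5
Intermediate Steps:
Function('v')(P) = Rational(-17, 2) (Function('v')(P) = Add(-3, Mul(Rational(1, 2), Add(1, Mul(4, -3)))) = Add(-3, Mul(Rational(1, 2), Add(1, -12))) = Add(-3, Mul(Rational(1, 2), -11)) = Add(-3, Rational(-11, 2)) = Rational(-17, 2))
Function('I')(A) = Add(3, Mul(2, A, Pow(Add(7, A), -1))) (Function('I')(A) = Add(3, Mul(Add(A, A), Pow(Add(A, 7), -1))) = Add(3, Mul(Mul(2, A), Pow(Add(7, A), -1))) = Add(3, Mul(2, A, Pow(Add(7, A), -1))))
Pow(Add(10827, Function('G')(Function('z')(Function('v')(3)), Function('I')(-10))), -1) = Pow(Add(10827, 70), -1) = Pow(10897, -1) = Rational(1, 10897)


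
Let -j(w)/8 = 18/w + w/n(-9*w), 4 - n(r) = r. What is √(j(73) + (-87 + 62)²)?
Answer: √1448569970177/48253 ≈ 24.943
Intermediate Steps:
n(r) = 4 - r
j(w) = -144/w - 8*w/(4 + 9*w) (j(w) = -8*(18/w + w/(4 - (-9)*w)) = -8*(18/w + w/(4 + 9*w)) = -144/w - 8*w/(4 + 9*w))
√(j(73) + (-87 + 62)²) = √(8*(-72 - 1*73² - 162*73)/(73*(4 + 9*73)) + (-87 + 62)²) = √(8*(1/73)*(-72 - 1*5329 - 11826)/(4 + 657) + (-25)²) = √(8*(1/73)*(-72 - 5329 - 11826)/661 + 625) = √(8*(1/73)*(1/661)*(-17227) + 625) = √(-137816/48253 + 625) = √(30020309/48253) = √1448569970177/48253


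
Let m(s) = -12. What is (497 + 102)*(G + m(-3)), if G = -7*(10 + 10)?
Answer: -91048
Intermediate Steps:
G = -140 (G = -7*20 = -140)
(497 + 102)*(G + m(-3)) = (497 + 102)*(-140 - 12) = 599*(-152) = -91048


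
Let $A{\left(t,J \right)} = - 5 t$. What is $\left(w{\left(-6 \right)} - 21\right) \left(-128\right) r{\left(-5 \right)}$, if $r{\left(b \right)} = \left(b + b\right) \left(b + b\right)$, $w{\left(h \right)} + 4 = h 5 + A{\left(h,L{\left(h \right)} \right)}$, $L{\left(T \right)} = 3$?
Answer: $320000$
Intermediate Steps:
$w{\left(h \right)} = -4$ ($w{\left(h \right)} = -4 - \left(5 h - h 5\right) = -4 + \left(5 h - 5 h\right) = -4 + 0 = -4$)
$r{\left(b \right)} = 4 b^{2}$ ($r{\left(b \right)} = 2 b 2 b = 4 b^{2}$)
$\left(w{\left(-6 \right)} - 21\right) \left(-128\right) r{\left(-5 \right)} = \left(-4 - 21\right) \left(-128\right) 4 \left(-5\right)^{2} = \left(-4 - 21\right) \left(-128\right) 4 \cdot 25 = \left(-25\right) \left(-128\right) 100 = 3200 \cdot 100 = 320000$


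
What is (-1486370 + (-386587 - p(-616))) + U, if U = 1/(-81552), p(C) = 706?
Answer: -152800964977/81552 ≈ -1.8737e+6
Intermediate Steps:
U = -1/81552 ≈ -1.2262e-5
(-1486370 + (-386587 - p(-616))) + U = (-1486370 + (-386587 - 1*706)) - 1/81552 = (-1486370 + (-386587 - 706)) - 1/81552 = (-1486370 - 387293) - 1/81552 = -1873663 - 1/81552 = -152800964977/81552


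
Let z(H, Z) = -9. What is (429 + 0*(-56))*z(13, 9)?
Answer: -3861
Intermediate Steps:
(429 + 0*(-56))*z(13, 9) = (429 + 0*(-56))*(-9) = (429 + 0)*(-9) = 429*(-9) = -3861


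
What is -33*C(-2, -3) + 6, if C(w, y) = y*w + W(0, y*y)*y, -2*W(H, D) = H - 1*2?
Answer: -93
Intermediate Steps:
W(H, D) = 1 - H/2 (W(H, D) = -(H - 1*2)/2 = -(H - 2)/2 = -(-2 + H)/2 = 1 - H/2)
C(w, y) = y + w*y (C(w, y) = y*w + (1 - ½*0)*y = w*y + (1 + 0)*y = w*y + 1*y = w*y + y = y + w*y)
-33*C(-2, -3) + 6 = -(-99)*(1 - 2) + 6 = -(-99)*(-1) + 6 = -33*3 + 6 = -99 + 6 = -93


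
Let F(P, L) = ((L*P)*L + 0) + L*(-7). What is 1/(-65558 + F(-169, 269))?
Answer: -1/12296450 ≈ -8.1324e-8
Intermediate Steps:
F(P, L) = -7*L + P*L**2 (F(P, L) = (P*L**2 + 0) - 7*L = P*L**2 - 7*L = -7*L + P*L**2)
1/(-65558 + F(-169, 269)) = 1/(-65558 + 269*(-7 + 269*(-169))) = 1/(-65558 + 269*(-7 - 45461)) = 1/(-65558 + 269*(-45468)) = 1/(-65558 - 12230892) = 1/(-12296450) = -1/12296450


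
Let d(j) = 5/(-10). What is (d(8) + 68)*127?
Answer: 17145/2 ≈ 8572.5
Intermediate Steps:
d(j) = -½ (d(j) = 5*(-⅒) = -½)
(d(8) + 68)*127 = (-½ + 68)*127 = (135/2)*127 = 17145/2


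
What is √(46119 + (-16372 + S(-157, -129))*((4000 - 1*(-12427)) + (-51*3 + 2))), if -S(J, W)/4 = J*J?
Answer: I*√1871173049 ≈ 43257.0*I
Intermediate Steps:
S(J, W) = -4*J² (S(J, W) = -4*J*J = -4*J²)
√(46119 + (-16372 + S(-157, -129))*((4000 - 1*(-12427)) + (-51*3 + 2))) = √(46119 + (-16372 - 4*(-157)²)*((4000 - 1*(-12427)) + (-51*3 + 2))) = √(46119 + (-16372 - 4*24649)*((4000 + 12427) + (-153 + 2))) = √(46119 + (-16372 - 98596)*(16427 - 151)) = √(46119 - 114968*16276) = √(46119 - 1871219168) = √(-1871173049) = I*√1871173049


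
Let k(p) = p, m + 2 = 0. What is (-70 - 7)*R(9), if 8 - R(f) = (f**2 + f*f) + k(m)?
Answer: 11704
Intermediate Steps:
m = -2 (m = -2 + 0 = -2)
R(f) = 10 - 2*f**2 (R(f) = 8 - ((f**2 + f*f) - 2) = 8 - ((f**2 + f**2) - 2) = 8 - (2*f**2 - 2) = 8 - (-2 + 2*f**2) = 8 + (2 - 2*f**2) = 10 - 2*f**2)
(-70 - 7)*R(9) = (-70 - 7)*(10 - 2*9**2) = -77*(10 - 2*81) = -77*(10 - 162) = -77*(-152) = 11704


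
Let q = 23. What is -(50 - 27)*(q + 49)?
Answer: -1656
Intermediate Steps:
-(50 - 27)*(q + 49) = -(50 - 27)*(23 + 49) = -23*72 = -1*1656 = -1656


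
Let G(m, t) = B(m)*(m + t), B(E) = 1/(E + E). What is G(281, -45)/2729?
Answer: 118/766849 ≈ 0.00015388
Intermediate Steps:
B(E) = 1/(2*E)
G(m, t) = (m + t)/(2*m) (G(m, t) = (1/(2*m))*(m + t) = (m + t)/(2*m))
G(281, -45)/2729 = ((½)*(281 - 45)/281)/2729 = ((½)*(1/281)*236)*(1/2729) = (118/281)*(1/2729) = 118/766849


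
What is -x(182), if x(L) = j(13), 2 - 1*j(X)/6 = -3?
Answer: -30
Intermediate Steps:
j(X) = 30 (j(X) = 12 - 6*(-3) = 12 + 18 = 30)
x(L) = 30
-x(182) = -1*30 = -30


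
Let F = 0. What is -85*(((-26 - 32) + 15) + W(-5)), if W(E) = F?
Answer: 3655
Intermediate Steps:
W(E) = 0
-85*(((-26 - 32) + 15) + W(-5)) = -85*(((-26 - 32) + 15) + 0) = -85*((-58 + 15) + 0) = -85*(-43 + 0) = -85*(-43) = 3655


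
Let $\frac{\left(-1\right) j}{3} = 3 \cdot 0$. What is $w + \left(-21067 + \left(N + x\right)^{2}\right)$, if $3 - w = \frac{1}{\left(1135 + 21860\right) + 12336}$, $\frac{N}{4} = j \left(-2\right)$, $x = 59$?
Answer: $- \frac{621224974}{35331} \approx -17583.0$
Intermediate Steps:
$j = 0$ ($j = - 3 \cdot 3 \cdot 0 = \left(-3\right) 0 = 0$)
$N = 0$ ($N = 4 \cdot 0 \left(-2\right) = 4 \cdot 0 = 0$)
$w = \frac{105992}{35331}$ ($w = 3 - \frac{1}{\left(1135 + 21860\right) + 12336} = 3 - \frac{1}{22995 + 12336} = 3 - \frac{1}{35331} = \frac{105992}{35331} \approx 3.0$)
$w + \left(-21067 + \left(N + x\right)^{2}\right) = \frac{105992}{35331} - \left(21067 - \left(0 + 59\right)^{2}\right) = \frac{105992}{35331} - \left(21067 - 59^{2}\right) = \frac{105992}{35331} + \left(-21067 + 3481\right) = \frac{105992}{35331} - 17586 = - \frac{621224974}{35331}$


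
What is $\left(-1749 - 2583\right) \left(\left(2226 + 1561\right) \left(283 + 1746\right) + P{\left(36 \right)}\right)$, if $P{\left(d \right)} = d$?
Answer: $-33286477188$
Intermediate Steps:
$\left(-1749 - 2583\right) \left(\left(2226 + 1561\right) \left(283 + 1746\right) + P{\left(36 \right)}\right) = \left(-1749 - 2583\right) \left(\left(2226 + 1561\right) \left(283 + 1746\right) + 36\right) = - 4332 \left(3787 \cdot 2029 + 36\right) = - 4332 \left(7683823 + 36\right) = \left(-4332\right) 7683859 = -33286477188$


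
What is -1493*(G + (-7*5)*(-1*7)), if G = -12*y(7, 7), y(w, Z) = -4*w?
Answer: -867433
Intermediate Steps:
G = 336 (G = -(-48)*7 = -12*(-28) = 336)
-1493*(G + (-7*5)*(-1*7)) = -1493*(336 + (-7*5)*(-1*7)) = -1493*(336 - 35*(-7)) = -1493*(336 + 245) = -1493*581 = -867433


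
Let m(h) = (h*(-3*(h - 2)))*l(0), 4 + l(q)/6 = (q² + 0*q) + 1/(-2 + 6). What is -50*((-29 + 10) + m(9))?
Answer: -211675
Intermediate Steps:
l(q) = -45/2 + 6*q² (l(q) = -24 + 6*((q² + 0*q) + 1/(-2 + 6)) = -24 + 6*((q² + 0) + 1/4) = -24 + 6*(q² + ¼) = -24 + 6*(¼ + q²) = -24 + (3/2 + 6*q²) = -45/2 + 6*q²)
m(h) = -45*h*(6 - 3*h)/2 (m(h) = (h*(-3*(h - 2)))*(-45/2 + 6*0²) = (h*(-3*(-2 + h)))*(-45/2 + 6*0) = (h*(6 - 3*h))*(-45/2 + 0) = (h*(6 - 3*h))*(-45/2) = -45*h*(6 - 3*h)/2)
-50*((-29 + 10) + m(9)) = -50*((-29 + 10) + (135/2)*9*(-2 + 9)) = -50*(-19 + (135/2)*9*7) = -50*(-19 + 8505/2) = -50*8467/2 = -211675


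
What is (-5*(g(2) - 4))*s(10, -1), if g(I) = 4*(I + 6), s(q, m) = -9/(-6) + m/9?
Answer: -1750/9 ≈ -194.44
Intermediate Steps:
s(q, m) = 3/2 + m/9 (s(q, m) = -9*(-⅙) + m*(⅑) = 3/2 + m/9)
g(I) = 24 + 4*I (g(I) = 4*(6 + I) = 24 + 4*I)
(-5*(g(2) - 4))*s(10, -1) = (-5*((24 + 4*2) - 4))*(3/2 + (⅑)*(-1)) = (-5*((24 + 8) - 4))*(3/2 - ⅑) = -5*(32 - 4)*(25/18) = -5*28*(25/18) = -140*25/18 = -1750/9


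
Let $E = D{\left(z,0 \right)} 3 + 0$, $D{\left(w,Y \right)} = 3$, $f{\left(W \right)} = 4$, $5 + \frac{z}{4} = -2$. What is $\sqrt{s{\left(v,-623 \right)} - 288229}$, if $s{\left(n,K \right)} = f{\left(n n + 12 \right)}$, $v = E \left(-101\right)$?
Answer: $15 i \sqrt{1281} \approx 536.87 i$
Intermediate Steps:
$z = -28$ ($z = -20 + 4 \left(-2\right) = -20 - 8 = -28$)
$E = 9$ ($E = 3 \cdot 3 + 0 = 9 + 0 = 9$)
$v = -909$ ($v = 9 \left(-101\right) = -909$)
$s{\left(n,K \right)} = 4$
$\sqrt{s{\left(v,-623 \right)} - 288229} = \sqrt{4 - 288229} = \sqrt{-288225} = 15 i \sqrt{1281}$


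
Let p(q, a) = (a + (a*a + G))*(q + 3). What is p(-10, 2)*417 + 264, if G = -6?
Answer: 264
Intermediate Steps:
p(q, a) = (3 + q)*(-6 + a + a²) (p(q, a) = (a + (a*a - 6))*(q + 3) = (a + (a² - 6))*(3 + q) = (a + (-6 + a²))*(3 + q) = (-6 + a + a²)*(3 + q) = (3 + q)*(-6 + a + a²))
p(-10, 2)*417 + 264 = (-18 - 6*(-10) + 3*2 + 3*2² + 2*(-10) - 10*2²)*417 + 264 = (-18 + 60 + 6 + 3*4 - 20 - 10*4)*417 + 264 = (-18 + 60 + 6 + 12 - 20 - 40)*417 + 264 = 0*417 + 264 = 0 + 264 = 264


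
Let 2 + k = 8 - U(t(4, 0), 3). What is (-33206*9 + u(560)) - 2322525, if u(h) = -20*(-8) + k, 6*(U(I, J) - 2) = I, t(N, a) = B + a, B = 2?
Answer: -7863646/3 ≈ -2.6212e+6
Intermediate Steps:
t(N, a) = 2 + a
U(I, J) = 2 + I/6
k = 11/3 (k = -2 + (8 - (2 + (2 + 0)/6)) = -2 + (8 - (2 + (⅙)*2)) = -2 + (8 - (2 + ⅓)) = -2 + (8 - 1*7/3) = -2 + (8 - 7/3) = -2 + 17/3 = 11/3 ≈ 3.6667)
u(h) = 491/3 (u(h) = -20*(-8) + 11/3 = 160 + 11/3 = 491/3)
(-33206*9 + u(560)) - 2322525 = (-33206*9 + 491/3) - 2322525 = (-298854 + 491/3) - 2322525 = -896071/3 - 2322525 = -7863646/3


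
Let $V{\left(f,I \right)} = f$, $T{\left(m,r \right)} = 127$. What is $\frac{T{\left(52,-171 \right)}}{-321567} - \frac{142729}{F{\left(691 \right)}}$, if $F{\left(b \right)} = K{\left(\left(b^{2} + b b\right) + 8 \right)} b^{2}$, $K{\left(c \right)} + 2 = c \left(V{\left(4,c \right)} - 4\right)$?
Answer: $\frac{45775656169}{307084265454} \approx 0.14907$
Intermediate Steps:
$K{\left(c \right)} = -2$ ($K{\left(c \right)} = -2 + c \left(4 - 4\right) = -2 + c 0 = -2 + 0 = -2$)
$F{\left(b \right)} = - 2 b^{2}$
$\frac{T{\left(52,-171 \right)}}{-321567} - \frac{142729}{F{\left(691 \right)}} = \frac{127}{-321567} - \frac{142729}{\left(-2\right) 691^{2}} = 127 \left(- \frac{1}{321567}\right) - \frac{142729}{\left(-2\right) 477481} = - \frac{127}{321567} - \frac{142729}{-954962} = - \frac{127}{321567} - - \frac{142729}{954962} = - \frac{127}{321567} + \frac{142729}{954962} = \frac{45775656169}{307084265454}$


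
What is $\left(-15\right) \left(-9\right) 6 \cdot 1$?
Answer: $810$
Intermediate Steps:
$\left(-15\right) \left(-9\right) 6 \cdot 1 = 135 \cdot 6 = 810$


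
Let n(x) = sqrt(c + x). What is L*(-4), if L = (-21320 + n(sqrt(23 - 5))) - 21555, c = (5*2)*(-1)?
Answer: 171500 - 4*sqrt(-10 + 3*sqrt(2)) ≈ 1.715e+5 - 9.5978*I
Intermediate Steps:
c = -10 (c = 10*(-1) = -10)
n(x) = sqrt(-10 + x)
L = -42875 + sqrt(-10 + 3*sqrt(2)) (L = (-21320 + sqrt(-10 + sqrt(23 - 5))) - 21555 = (-21320 + sqrt(-10 + sqrt(18))) - 21555 = (-21320 + sqrt(-10 + 3*sqrt(2))) - 21555 = -42875 + sqrt(-10 + 3*sqrt(2)) ≈ -42875.0 + 2.3994*I)
L*(-4) = (-42875 + I*sqrt(10 - 3*sqrt(2)))*(-4) = 171500 - 4*I*sqrt(10 - 3*sqrt(2))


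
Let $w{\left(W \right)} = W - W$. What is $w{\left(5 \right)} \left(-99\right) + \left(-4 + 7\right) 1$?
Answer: $3$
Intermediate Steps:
$w{\left(W \right)} = 0$
$w{\left(5 \right)} \left(-99\right) + \left(-4 + 7\right) 1 = 0 \left(-99\right) + \left(-4 + 7\right) 1 = 0 + 3 \cdot 1 = 0 + 3 = 3$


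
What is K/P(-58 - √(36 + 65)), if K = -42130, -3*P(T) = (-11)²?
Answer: 11490/11 ≈ 1044.5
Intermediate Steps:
P(T) = -121/3 (P(T) = -⅓*(-11)² = -⅓*121 = -121/3)
K/P(-58 - √(36 + 65)) = -42130/(-121/3) = -42130*(-3/121) = 11490/11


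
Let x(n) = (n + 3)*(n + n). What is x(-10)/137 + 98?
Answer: 13566/137 ≈ 99.022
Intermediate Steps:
x(n) = 2*n*(3 + n) (x(n) = (3 + n)*(2*n) = 2*n*(3 + n))
x(-10)/137 + 98 = (2*(-10)*(3 - 10))/137 + 98 = (2*(-10)*(-7))*(1/137) + 98 = 140*(1/137) + 98 = 140/137 + 98 = 13566/137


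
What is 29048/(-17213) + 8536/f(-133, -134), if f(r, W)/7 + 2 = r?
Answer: -24911504/2323755 ≈ -10.720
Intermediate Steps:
f(r, W) = -14 + 7*r
29048/(-17213) + 8536/f(-133, -134) = 29048/(-17213) + 8536/(-14 + 7*(-133)) = 29048*(-1/17213) + 8536/(-14 - 931) = -29048/17213 + 8536/(-945) = -29048/17213 + 8536*(-1/945) = -29048/17213 - 8536/945 = -24911504/2323755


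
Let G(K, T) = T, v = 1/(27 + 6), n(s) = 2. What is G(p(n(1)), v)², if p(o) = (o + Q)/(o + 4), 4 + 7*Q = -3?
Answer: 1/1089 ≈ 0.00091827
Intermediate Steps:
Q = -1 (Q = -4/7 + (⅐)*(-3) = -4/7 - 3/7 = -1)
p(o) = (-1 + o)/(4 + o) (p(o) = (o - 1)/(o + 4) = (-1 + o)/(4 + o))
v = 1/33 ≈ 0.030303
G(p(n(1)), v)² = (1/33)² = 1/1089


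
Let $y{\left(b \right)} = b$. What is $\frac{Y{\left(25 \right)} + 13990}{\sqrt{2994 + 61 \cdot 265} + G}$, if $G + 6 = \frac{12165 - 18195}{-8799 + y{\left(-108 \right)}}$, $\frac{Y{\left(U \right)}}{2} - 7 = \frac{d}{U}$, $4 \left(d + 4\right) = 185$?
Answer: $\frac{16431383723022}{4215901784575} + \frac{43216077944263 \sqrt{391}}{8431803569150} \approx 105.24$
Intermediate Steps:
$d = \frac{169}{4}$ ($d = -4 + \frac{1}{4} \cdot 185 = -4 + \frac{185}{4} = \frac{169}{4} \approx 42.25$)
$Y{\left(U \right)} = 14 + \frac{169}{2 U}$ ($Y{\left(U \right)} = 14 + 2 \frac{169}{4 U} = 14 + \frac{169}{2 U}$)
$G = - \frac{15804}{2969}$ ($G = -6 + \frac{12165 - 18195}{-8799 - 108} = -6 - \frac{6030}{-8907} = -6 - - \frac{2010}{2969} = -6 + \frac{2010}{2969} = - \frac{15804}{2969} \approx -5.323$)
$\frac{Y{\left(25 \right)} + 13990}{\sqrt{2994 + 61 \cdot 265} + G} = \frac{\left(14 + \frac{169}{2 \cdot 25}\right) + 13990}{\sqrt{2994 + 61 \cdot 265} - \frac{15804}{2969}} = \frac{\left(14 + \frac{169}{2} \cdot \frac{1}{25}\right) + 13990}{\sqrt{2994 + 16165} - \frac{15804}{2969}} = \frac{\left(14 + \frac{169}{50}\right) + 13990}{\sqrt{19159} - \frac{15804}{2969}} = \frac{\frac{869}{50} + 13990}{7 \sqrt{391} - \frac{15804}{2969}} = \frac{700369}{50 \left(- \frac{15804}{2969} + 7 \sqrt{391}\right)}$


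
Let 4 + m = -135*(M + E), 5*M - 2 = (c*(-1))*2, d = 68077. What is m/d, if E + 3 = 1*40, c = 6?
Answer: -4729/68077 ≈ -0.069465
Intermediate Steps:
M = -2 (M = ⅖ + ((6*(-1))*2)/5 = ⅖ + (-6*2)/5 = ⅖ + (⅕)*(-12) = ⅖ - 12/5 = -2)
E = 37 (E = -3 + 1*40 = -3 + 40 = 37)
m = -4729 (m = -4 - 135*(-2 + 37) = -4 - 135*35 = -4 - 4725 = -4729)
m/d = -4729/68077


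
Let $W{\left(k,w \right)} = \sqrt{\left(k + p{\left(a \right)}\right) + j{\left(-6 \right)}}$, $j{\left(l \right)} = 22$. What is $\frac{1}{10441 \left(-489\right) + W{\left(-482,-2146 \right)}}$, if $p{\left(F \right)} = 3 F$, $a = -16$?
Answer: $- \frac{5105649}{26067651711709} - \frac{2 i \sqrt{127}}{26067651711709} \approx -1.9586 \cdot 10^{-7} - 8.6463 \cdot 10^{-13} i$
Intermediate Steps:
$W{\left(k,w \right)} = \sqrt{-26 + k}$ ($W{\left(k,w \right)} = \sqrt{\left(k + 3 \left(-16\right)\right) + 22} = \sqrt{\left(k - 48\right) + 22} = \sqrt{\left(-48 + k\right) + 22} = \sqrt{-26 + k}$)
$\frac{1}{10441 \left(-489\right) + W{\left(-482,-2146 \right)}} = \frac{1}{10441 \left(-489\right) + \sqrt{-26 - 482}} = \frac{1}{-5105649 + \sqrt{-508}} = \frac{1}{-5105649 + 2 i \sqrt{127}}$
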